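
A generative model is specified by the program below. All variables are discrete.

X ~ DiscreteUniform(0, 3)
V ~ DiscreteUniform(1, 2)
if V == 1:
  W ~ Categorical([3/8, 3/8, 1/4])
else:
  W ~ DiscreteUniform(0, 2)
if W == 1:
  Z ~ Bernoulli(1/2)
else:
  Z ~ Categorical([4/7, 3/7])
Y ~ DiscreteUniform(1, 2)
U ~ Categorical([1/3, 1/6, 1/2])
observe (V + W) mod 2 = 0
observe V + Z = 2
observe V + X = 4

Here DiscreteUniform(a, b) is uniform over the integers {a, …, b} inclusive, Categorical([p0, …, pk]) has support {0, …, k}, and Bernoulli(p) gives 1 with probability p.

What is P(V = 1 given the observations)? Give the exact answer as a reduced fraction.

P(V = 1 | obs) = 63/191

Enumerate traces; 18 have nonzero weight after conditioning:
  (X=2, V=2, W=0, Z=0, Y=1, U=0) weight 1/252
  (X=2, V=2, W=0, Z=0, Y=1, U=1) weight 1/504
  (X=2, V=2, W=0, Z=0, Y=1, U=2) weight 1/168
  (X=2, V=2, W=0, Z=0, Y=2, U=0) weight 1/252
  (X=2, V=2, W=0, Z=0, Y=2, U=1) weight 1/504
  (X=2, V=2, W=0, Z=0, Y=2, U=2) weight 1/168
  (X=2, V=2, W=2, Z=0, Y=1, U=0) weight 1/252
  (X=2, V=2, W=2, Z=0, Y=1, U=1) weight 1/504
  (X=3, V=1, W=1, Z=1, Y=1, U=0) weight 1/256
  … 9 more
Group by V:
  weight(V=1) = 3/128
  weight(V=2) = 1/21
Total weight = 3/128 + 1/21 = 191/2688
P(V=1 | obs) = 3/128 / 191/2688 = 63/191
P(V=2 | obs) = 1/21 / 191/2688 = 128/191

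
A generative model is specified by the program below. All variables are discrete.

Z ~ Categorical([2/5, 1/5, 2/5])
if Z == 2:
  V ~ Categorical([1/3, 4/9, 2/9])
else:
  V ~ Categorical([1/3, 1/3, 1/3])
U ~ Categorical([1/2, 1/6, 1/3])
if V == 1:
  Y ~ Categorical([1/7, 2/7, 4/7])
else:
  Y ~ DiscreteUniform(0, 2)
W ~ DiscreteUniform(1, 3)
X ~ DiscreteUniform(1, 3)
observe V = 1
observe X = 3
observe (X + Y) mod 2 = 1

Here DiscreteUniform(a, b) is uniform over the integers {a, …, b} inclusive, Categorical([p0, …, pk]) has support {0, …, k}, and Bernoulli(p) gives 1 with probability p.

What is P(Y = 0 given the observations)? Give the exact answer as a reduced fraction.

P(Y = 0 | obs) = 1/5

Enumerate traces; 54 have nonzero weight after conditioning:
  (Z=0, V=1, U=0, Y=0, W=1, X=3) weight 1/945
  (Z=0, V=1, U=0, Y=0, W=2, X=3) weight 1/945
  (Z=0, V=1, U=0, Y=0, W=3, X=3) weight 1/945
  (Z=0, V=1, U=0, Y=2, W=1, X=3) weight 4/945
  (Z=0, V=1, U=0, Y=2, W=2, X=3) weight 4/945
  (Z=0, V=1, U=0, Y=2, W=3, X=3) weight 4/945
  (Z=0, V=1, U=1, Y=0, W=1, X=3) weight 1/2835
  (Z=0, V=1, U=1, Y=0, W=2, X=3) weight 1/2835
  … 46 more
Group by Y:
  weight(Y=0) = 17/945
  weight(Y=2) = 68/945
Total weight = 17/945 + 68/945 = 17/189
P(Y=0 | obs) = 17/945 / 17/189 = 1/5
P(Y=2 | obs) = 68/945 / 17/189 = 4/5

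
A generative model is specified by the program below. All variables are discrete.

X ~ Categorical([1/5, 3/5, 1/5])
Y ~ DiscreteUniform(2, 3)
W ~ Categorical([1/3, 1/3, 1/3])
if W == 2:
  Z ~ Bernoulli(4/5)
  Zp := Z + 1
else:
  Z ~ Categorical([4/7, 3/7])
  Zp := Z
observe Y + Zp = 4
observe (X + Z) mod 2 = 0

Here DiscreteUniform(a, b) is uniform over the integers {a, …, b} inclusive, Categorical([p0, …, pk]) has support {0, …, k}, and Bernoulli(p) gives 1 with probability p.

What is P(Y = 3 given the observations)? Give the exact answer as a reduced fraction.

Enumerate traces; 5 have nonzero weight after conditioning:
  (X=0, Y=3, W=2, Z=0) weight 1/150
  (X=1, Y=2, W=2, Z=1) weight 2/25
  (X=1, Y=3, W=0, Z=1) weight 3/70
  (X=1, Y=3, W=1, Z=1) weight 3/70
  (X=2, Y=3, W=2, Z=0) weight 1/150
Group by Y:
  weight(Y=2) = 2/25
  weight(Y=3) = 52/525
Total weight = 2/25 + 52/525 = 94/525
P(Y=2 | obs) = 2/25 / 94/525 = 21/47
P(Y=3 | obs) = 52/525 / 94/525 = 26/47

P(Y = 3 | obs) = 26/47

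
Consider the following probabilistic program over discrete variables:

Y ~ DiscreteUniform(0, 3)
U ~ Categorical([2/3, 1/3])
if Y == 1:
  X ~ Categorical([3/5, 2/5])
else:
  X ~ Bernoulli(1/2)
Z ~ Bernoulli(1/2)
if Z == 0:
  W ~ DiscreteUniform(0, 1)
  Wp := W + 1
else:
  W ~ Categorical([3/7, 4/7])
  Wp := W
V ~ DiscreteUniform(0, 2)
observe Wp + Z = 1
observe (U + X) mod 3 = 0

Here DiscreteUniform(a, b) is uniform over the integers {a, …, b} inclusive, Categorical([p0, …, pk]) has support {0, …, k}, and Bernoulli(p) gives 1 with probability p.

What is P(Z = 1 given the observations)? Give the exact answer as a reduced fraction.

P(Z = 1 | obs) = 6/13

Enumerate traces; 24 have nonzero weight after conditioning:
  (Y=0, U=0, X=0, Z=0, W=0, V=0) weight 1/144
  (Y=0, U=0, X=0, Z=0, W=0, V=1) weight 1/144
  (Y=0, U=0, X=0, Z=0, W=0, V=2) weight 1/144
  (Y=0, U=0, X=0, Z=1, W=0, V=0) weight 1/168
  (Y=0, U=0, X=0, Z=1, W=0, V=1) weight 1/168
  (Y=0, U=0, X=0, Z=1, W=0, V=2) weight 1/168
  (Y=1, U=0, X=0, Z=0, W=0, V=0) weight 1/120
  (Y=1, U=0, X=0, Z=0, W=0, V=1) weight 1/120
  … 16 more
Group by Z:
  weight(Z=0) = 7/80
  weight(Z=1) = 3/40
Total weight = 7/80 + 3/40 = 13/80
P(Z=0 | obs) = 7/80 / 13/80 = 7/13
P(Z=1 | obs) = 3/40 / 13/80 = 6/13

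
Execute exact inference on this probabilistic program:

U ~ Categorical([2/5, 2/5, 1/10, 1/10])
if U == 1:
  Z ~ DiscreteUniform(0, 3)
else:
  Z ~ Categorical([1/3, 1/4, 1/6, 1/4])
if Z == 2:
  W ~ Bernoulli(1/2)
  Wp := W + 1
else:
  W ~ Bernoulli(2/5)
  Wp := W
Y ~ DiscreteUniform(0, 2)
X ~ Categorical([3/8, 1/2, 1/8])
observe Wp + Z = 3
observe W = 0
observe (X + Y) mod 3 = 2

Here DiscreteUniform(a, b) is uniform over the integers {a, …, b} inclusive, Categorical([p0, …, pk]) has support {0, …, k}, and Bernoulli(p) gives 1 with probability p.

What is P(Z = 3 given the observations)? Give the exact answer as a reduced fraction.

Enumerate traces; 24 have nonzero weight after conditioning:
  (U=0, Z=2, W=0, Y=0, X=2) weight 1/720
  (U=0, Z=2, W=0, Y=1, X=1) weight 1/180
  (U=0, Z=2, W=0, Y=2, X=0) weight 1/240
  (U=0, Z=3, W=0, Y=0, X=2) weight 1/400
  (U=0, Z=3, W=0, Y=1, X=1) weight 1/100
  (U=0, Z=3, W=0, Y=2, X=0) weight 3/400
  (U=1, Z=2, W=0, Y=0, X=2) weight 1/480
  (U=1, Z=2, W=0, Y=1, X=1) weight 1/120
  … 16 more
Group by Z:
  weight(Z=2) = 1/30
  weight(Z=3) = 1/20
Total weight = 1/30 + 1/20 = 1/12
P(Z=2 | obs) = 1/30 / 1/12 = 2/5
P(Z=3 | obs) = 1/20 / 1/12 = 3/5

P(Z = 3 | obs) = 3/5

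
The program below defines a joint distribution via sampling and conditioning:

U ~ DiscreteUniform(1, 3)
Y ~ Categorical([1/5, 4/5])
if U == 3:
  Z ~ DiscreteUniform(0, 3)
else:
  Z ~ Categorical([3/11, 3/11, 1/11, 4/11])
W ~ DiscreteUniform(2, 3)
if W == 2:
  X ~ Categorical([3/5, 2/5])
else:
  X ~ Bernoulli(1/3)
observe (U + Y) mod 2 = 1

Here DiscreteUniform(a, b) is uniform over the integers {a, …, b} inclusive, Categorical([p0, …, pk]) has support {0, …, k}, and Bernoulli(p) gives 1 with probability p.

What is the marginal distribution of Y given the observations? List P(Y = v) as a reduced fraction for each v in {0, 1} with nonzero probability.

P(Y=0) = 1/3, P(Y=1) = 2/3

Enumerate traces; 48 have nonzero weight after conditioning:
  (U=1, Y=0, Z=0, W=2, X=0) weight 3/550
  (U=1, Y=0, Z=0, W=2, X=1) weight 1/275
  (U=1, Y=0, Z=0, W=3, X=0) weight 1/165
  (U=1, Y=0, Z=0, W=3, X=1) weight 1/330
  (U=1, Y=0, Z=1, W=2, X=0) weight 3/550
  (U=1, Y=0, Z=1, W=2, X=1) weight 1/275
  (U=1, Y=0, Z=1, W=3, X=0) weight 1/165
  (U=1, Y=0, Z=1, W=3, X=1) weight 1/330
  (U=2, Y=1, Z=0, W=2, X=0) weight 6/275
  … 39 more
Group by Y:
  weight(Y=0) = 2/15
  weight(Y=1) = 4/15
Total weight = 2/15 + 4/15 = 2/5
P(Y=0 | obs) = 2/15 / 2/5 = 1/3
P(Y=1 | obs) = 4/15 / 2/5 = 2/3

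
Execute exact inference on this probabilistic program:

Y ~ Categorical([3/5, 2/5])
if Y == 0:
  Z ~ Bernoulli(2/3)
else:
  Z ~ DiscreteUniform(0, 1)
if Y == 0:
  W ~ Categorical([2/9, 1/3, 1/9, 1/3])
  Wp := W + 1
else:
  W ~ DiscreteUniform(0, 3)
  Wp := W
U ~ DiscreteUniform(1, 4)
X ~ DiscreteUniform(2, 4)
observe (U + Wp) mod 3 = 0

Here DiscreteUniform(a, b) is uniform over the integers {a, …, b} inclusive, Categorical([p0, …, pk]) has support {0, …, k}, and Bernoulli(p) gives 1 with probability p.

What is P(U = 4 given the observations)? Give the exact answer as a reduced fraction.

Enumerate traces; 60 have nonzero weight after conditioning:
  (Y=0, Z=0, W=0, U=2, X=2) weight 1/270
  (Y=0, Z=0, W=0, U=2, X=3) weight 1/270
  (Y=0, Z=0, W=0, U=2, X=4) weight 1/270
  (Y=0, Z=0, W=1, U=1, X=2) weight 1/180
  (Y=0, Z=0, W=1, U=1, X=3) weight 1/180
  (Y=0, Z=0, W=1, U=1, X=4) weight 1/180
  (Y=0, Z=0, W=1, U=4, X=2) weight 1/180
  (Y=0, Z=0, W=1, U=4, X=3) weight 1/180
  (Y=0, Z=0, W=2, U=3, X=2) weight 1/540
  … 51 more
Group by U:
  weight(U=1) = 3/40
  weight(U=2) = 13/120
  weight(U=3) = 1/15
  weight(U=4) = 3/40
Total weight = 3/40 + 13/120 + 1/15 + 3/40 = 13/40
P(U=1 | obs) = 3/40 / 13/40 = 3/13
P(U=2 | obs) = 13/120 / 13/40 = 1/3
P(U=3 | obs) = 1/15 / 13/40 = 8/39
P(U=4 | obs) = 3/40 / 13/40 = 3/13

P(U = 4 | obs) = 3/13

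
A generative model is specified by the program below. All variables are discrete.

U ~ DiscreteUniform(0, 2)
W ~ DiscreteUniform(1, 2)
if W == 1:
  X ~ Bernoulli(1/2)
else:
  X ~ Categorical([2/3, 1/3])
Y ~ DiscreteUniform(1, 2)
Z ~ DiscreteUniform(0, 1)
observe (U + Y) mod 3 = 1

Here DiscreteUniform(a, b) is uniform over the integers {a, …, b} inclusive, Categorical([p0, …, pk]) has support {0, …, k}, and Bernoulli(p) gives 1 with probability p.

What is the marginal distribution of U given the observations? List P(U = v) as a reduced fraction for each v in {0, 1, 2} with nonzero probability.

Enumerate traces; 16 have nonzero weight after conditioning:
  (U=0, W=1, X=0, Y=1, Z=0) weight 1/48
  (U=0, W=1, X=0, Y=1, Z=1) weight 1/48
  (U=0, W=1, X=1, Y=1, Z=0) weight 1/48
  (U=0, W=1, X=1, Y=1, Z=1) weight 1/48
  (U=0, W=2, X=0, Y=1, Z=0) weight 1/36
  (U=0, W=2, X=0, Y=1, Z=1) weight 1/36
  (U=0, W=2, X=1, Y=1, Z=0) weight 1/72
  (U=0, W=2, X=1, Y=1, Z=1) weight 1/72
  (U=2, W=1, X=0, Y=2, Z=0) weight 1/48
  … 7 more
Group by U:
  weight(U=0) = 1/6
  weight(U=2) = 1/6
Total weight = 1/6 + 1/6 = 1/3
P(U=0 | obs) = 1/6 / 1/3 = 1/2
P(U=2 | obs) = 1/6 / 1/3 = 1/2

P(U=0) = 1/2, P(U=2) = 1/2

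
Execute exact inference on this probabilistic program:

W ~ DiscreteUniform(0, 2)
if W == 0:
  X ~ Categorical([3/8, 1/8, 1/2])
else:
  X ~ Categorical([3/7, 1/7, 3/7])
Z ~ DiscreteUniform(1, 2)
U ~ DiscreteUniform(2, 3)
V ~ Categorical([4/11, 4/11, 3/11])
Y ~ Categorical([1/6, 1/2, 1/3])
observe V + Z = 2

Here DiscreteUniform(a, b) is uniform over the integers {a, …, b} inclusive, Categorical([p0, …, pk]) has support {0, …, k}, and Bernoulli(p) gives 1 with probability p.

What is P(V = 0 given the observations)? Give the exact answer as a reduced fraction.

Enumerate traces; 108 have nonzero weight after conditioning:
  (W=0, X=0, Z=1, U=2, V=1, Y=0) weight 1/528
  (W=0, X=0, Z=1, U=2, V=1, Y=1) weight 1/176
  (W=0, X=0, Z=1, U=2, V=1, Y=2) weight 1/264
  (W=0, X=0, Z=1, U=3, V=1, Y=0) weight 1/528
  (W=0, X=0, Z=1, U=3, V=1, Y=1) weight 1/176
  (W=0, X=0, Z=1, U=3, V=1, Y=2) weight 1/264
  (W=0, X=0, Z=2, U=2, V=0, Y=0) weight 1/528
  (W=0, X=0, Z=2, U=2, V=0, Y=1) weight 1/176
  … 100 more
Group by V:
  weight(V=0) = 2/11
  weight(V=1) = 2/11
Total weight = 2/11 + 2/11 = 4/11
P(V=0 | obs) = 2/11 / 4/11 = 1/2
P(V=1 | obs) = 2/11 / 4/11 = 1/2

P(V = 0 | obs) = 1/2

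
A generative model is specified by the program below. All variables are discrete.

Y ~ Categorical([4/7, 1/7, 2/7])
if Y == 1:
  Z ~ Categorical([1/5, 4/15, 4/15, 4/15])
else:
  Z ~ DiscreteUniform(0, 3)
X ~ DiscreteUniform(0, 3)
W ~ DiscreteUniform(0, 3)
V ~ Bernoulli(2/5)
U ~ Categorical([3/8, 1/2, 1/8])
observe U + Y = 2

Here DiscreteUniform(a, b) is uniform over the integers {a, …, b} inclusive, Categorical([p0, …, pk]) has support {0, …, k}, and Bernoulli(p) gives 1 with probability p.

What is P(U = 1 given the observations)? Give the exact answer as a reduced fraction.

P(U = 1 | obs) = 2/7

Enumerate traces; 384 have nonzero weight after conditioning:
  (Y=0, Z=0, X=0, W=0, V=0, U=2) weight 3/4480
  (Y=0, Z=0, X=0, W=0, V=1, U=2) weight 1/2240
  (Y=0, Z=0, X=0, W=1, V=0, U=2) weight 3/4480
  (Y=0, Z=0, X=0, W=1, V=1, U=2) weight 1/2240
  (Y=0, Z=0, X=0, W=2, V=0, U=2) weight 3/4480
  (Y=0, Z=0, X=0, W=2, V=1, U=2) weight 1/2240
  (Y=0, Z=0, X=0, W=3, V=0, U=2) weight 3/4480
  (Y=0, Z=0, X=0, W=3, V=1, U=2) weight 1/2240
  (Y=1, Z=0, X=0, W=0, V=0, U=1) weight 3/5600
  (Y=2, Z=0, X=0, W=0, V=0, U=0) weight 9/8960
  … 374 more
Group by U:
  weight(U=0) = 3/28
  weight(U=1) = 1/14
  weight(U=2) = 1/14
Total weight = 3/28 + 1/14 + 1/14 = 1/4
P(U=0 | obs) = 3/28 / 1/4 = 3/7
P(U=1 | obs) = 1/14 / 1/4 = 2/7
P(U=2 | obs) = 1/14 / 1/4 = 2/7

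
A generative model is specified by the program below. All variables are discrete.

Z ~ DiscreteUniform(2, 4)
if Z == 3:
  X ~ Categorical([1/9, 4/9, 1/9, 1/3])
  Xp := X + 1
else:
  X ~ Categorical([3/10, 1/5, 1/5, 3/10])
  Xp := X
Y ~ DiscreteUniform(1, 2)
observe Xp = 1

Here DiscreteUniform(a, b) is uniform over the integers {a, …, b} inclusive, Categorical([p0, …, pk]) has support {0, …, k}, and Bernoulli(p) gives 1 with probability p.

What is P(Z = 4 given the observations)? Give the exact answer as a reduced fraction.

Enumerate traces; 6 have nonzero weight after conditioning:
  (Z=2, X=1, Y=1) weight 1/30
  (Z=2, X=1, Y=2) weight 1/30
  (Z=3, X=0, Y=1) weight 1/54
  (Z=3, X=0, Y=2) weight 1/54
  (Z=4, X=1, Y=1) weight 1/30
  (Z=4, X=1, Y=2) weight 1/30
Group by Z:
  weight(Z=2) = 1/15
  weight(Z=3) = 1/27
  weight(Z=4) = 1/15
Total weight = 1/15 + 1/27 + 1/15 = 23/135
P(Z=2 | obs) = 1/15 / 23/135 = 9/23
P(Z=3 | obs) = 1/27 / 23/135 = 5/23
P(Z=4 | obs) = 1/15 / 23/135 = 9/23

P(Z = 4 | obs) = 9/23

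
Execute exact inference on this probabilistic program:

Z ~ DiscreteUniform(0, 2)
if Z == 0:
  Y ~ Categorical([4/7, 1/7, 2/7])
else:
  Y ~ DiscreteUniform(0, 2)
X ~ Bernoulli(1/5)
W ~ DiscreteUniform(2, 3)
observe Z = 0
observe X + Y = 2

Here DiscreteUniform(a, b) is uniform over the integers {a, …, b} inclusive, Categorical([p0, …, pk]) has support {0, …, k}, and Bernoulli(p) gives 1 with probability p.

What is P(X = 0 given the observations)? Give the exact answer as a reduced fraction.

Enumerate traces; 4 have nonzero weight after conditioning:
  (Z=0, Y=1, X=1, W=2) weight 1/210
  (Z=0, Y=1, X=1, W=3) weight 1/210
  (Z=0, Y=2, X=0, W=2) weight 4/105
  (Z=0, Y=2, X=0, W=3) weight 4/105
Group by X:
  weight(X=0) = 8/105
  weight(X=1) = 1/105
Total weight = 8/105 + 1/105 = 3/35
P(X=0 | obs) = 8/105 / 3/35 = 8/9
P(X=1 | obs) = 1/105 / 3/35 = 1/9

P(X = 0 | obs) = 8/9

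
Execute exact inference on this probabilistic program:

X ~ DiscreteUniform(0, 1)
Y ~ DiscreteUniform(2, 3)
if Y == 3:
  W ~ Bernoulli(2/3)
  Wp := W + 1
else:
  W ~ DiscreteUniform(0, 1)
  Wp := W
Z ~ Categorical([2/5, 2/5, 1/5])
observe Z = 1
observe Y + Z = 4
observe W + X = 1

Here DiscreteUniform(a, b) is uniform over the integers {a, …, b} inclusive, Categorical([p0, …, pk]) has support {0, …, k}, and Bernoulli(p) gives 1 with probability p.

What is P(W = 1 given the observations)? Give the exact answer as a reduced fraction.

P(W = 1 | obs) = 2/3

Enumerate traces; 2 have nonzero weight after conditioning:
  (X=0, Y=3, W=1, Z=1) weight 1/15
  (X=1, Y=3, W=0, Z=1) weight 1/30
Group by W:
  weight(W=0) = 1/30
  weight(W=1) = 1/15
Total weight = 1/30 + 1/15 = 1/10
P(W=0 | obs) = 1/30 / 1/10 = 1/3
P(W=1 | obs) = 1/15 / 1/10 = 2/3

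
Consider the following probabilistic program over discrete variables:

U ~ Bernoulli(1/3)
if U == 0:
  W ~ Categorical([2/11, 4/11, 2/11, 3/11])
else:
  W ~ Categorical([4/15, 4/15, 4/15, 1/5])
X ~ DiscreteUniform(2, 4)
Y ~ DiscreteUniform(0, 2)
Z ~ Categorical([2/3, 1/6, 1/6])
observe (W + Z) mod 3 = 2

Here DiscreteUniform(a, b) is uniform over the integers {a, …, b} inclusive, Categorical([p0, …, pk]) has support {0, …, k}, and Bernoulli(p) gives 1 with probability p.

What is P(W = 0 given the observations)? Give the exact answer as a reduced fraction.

P(W = 0 | obs) = 104/807

Enumerate traces; 72 have nonzero weight after conditioning:
  (U=0, W=0, X=2, Y=0, Z=2) weight 2/891
  (U=0, W=0, X=2, Y=1, Z=2) weight 2/891
  (U=0, W=0, X=2, Y=2, Z=2) weight 2/891
  (U=0, W=0, X=3, Y=0, Z=2) weight 2/891
  (U=0, W=0, X=3, Y=1, Z=2) weight 2/891
  (U=0, W=0, X=3, Y=2, Z=2) weight 2/891
  (U=0, W=0, X=4, Y=0, Z=2) weight 2/891
  (U=0, W=0, X=4, Y=1, Z=2) weight 2/891
  (U=0, W=1, X=2, Y=0, Z=1) weight 4/891
  (U=0, W=2, X=2, Y=0, Z=0) weight 8/891
  … 62 more
Group by W:
  weight(W=0) = 52/1485
  weight(W=1) = 82/1485
  weight(W=2) = 208/1485
  weight(W=3) = 41/990
Total weight = 52/1485 + 82/1485 + 208/1485 + 41/990 = 269/990
P(W=0 | obs) = 52/1485 / 269/990 = 104/807
P(W=1 | obs) = 82/1485 / 269/990 = 164/807
P(W=2 | obs) = 208/1485 / 269/990 = 416/807
P(W=3 | obs) = 41/990 / 269/990 = 41/269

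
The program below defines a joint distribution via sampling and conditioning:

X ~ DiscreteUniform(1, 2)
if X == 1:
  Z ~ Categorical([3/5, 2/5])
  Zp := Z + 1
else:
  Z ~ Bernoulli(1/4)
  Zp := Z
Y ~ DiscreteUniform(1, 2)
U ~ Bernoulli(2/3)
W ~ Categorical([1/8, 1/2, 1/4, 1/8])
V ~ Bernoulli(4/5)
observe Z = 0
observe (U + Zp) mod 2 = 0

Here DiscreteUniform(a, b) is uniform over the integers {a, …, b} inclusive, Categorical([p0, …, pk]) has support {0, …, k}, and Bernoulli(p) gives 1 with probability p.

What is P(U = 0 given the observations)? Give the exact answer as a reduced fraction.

Enumerate traces; 32 have nonzero weight after conditioning:
  (X=1, Z=0, Y=1, U=1, W=0, V=0) weight 1/400
  (X=1, Z=0, Y=1, U=1, W=0, V=1) weight 1/100
  (X=1, Z=0, Y=1, U=1, W=1, V=0) weight 1/100
  (X=1, Z=0, Y=1, U=1, W=1, V=1) weight 1/25
  (X=1, Z=0, Y=1, U=1, W=2, V=0) weight 1/200
  (X=1, Z=0, Y=1, U=1, W=2, V=1) weight 1/50
  (X=1, Z=0, Y=1, U=1, W=3, V=0) weight 1/400
  (X=1, Z=0, Y=1, U=1, W=3, V=1) weight 1/100
  (X=2, Z=0, Y=1, U=0, W=0, V=0) weight 1/640
  … 23 more
Group by U:
  weight(U=0) = 1/8
  weight(U=1) = 1/5
Total weight = 1/8 + 1/5 = 13/40
P(U=0 | obs) = 1/8 / 13/40 = 5/13
P(U=1 | obs) = 1/5 / 13/40 = 8/13

P(U = 0 | obs) = 5/13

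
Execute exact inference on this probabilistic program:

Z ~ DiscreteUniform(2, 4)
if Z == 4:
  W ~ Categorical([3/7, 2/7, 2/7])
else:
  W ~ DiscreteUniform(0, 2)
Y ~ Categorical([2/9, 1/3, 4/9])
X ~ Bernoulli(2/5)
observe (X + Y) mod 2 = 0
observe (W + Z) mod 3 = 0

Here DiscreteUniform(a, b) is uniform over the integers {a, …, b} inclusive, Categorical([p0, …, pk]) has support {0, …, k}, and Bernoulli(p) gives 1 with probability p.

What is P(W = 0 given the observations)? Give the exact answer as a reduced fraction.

Enumerate traces; 9 have nonzero weight after conditioning:
  (Z=2, W=1, Y=0, X=0) weight 2/135
  (Z=2, W=1, Y=1, X=1) weight 2/135
  (Z=2, W=1, Y=2, X=0) weight 4/135
  (Z=3, W=0, Y=0, X=0) weight 2/135
  (Z=3, W=0, Y=1, X=1) weight 2/135
  (Z=3, W=0, Y=2, X=0) weight 4/135
  (Z=4, W=2, Y=0, X=0) weight 4/315
  (Z=4, W=2, Y=1, X=1) weight 4/315
  … 1 more
Group by W:
  weight(W=0) = 8/135
  weight(W=1) = 8/135
  weight(W=2) = 16/315
Total weight = 8/135 + 8/135 + 16/315 = 32/189
P(W=0 | obs) = 8/135 / 32/189 = 7/20
P(W=1 | obs) = 8/135 / 32/189 = 7/20
P(W=2 | obs) = 16/315 / 32/189 = 3/10

P(W = 0 | obs) = 7/20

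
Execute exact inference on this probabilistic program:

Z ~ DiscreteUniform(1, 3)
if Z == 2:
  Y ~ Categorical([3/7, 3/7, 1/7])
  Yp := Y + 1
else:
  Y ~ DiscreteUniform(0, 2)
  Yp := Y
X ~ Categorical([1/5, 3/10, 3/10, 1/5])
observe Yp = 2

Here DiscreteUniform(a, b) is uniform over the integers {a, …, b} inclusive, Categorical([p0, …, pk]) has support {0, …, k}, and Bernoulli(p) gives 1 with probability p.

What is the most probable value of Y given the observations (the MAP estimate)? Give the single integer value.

Enumerate traces; 12 have nonzero weight after conditioning:
  (Z=1, Y=2, X=0) weight 1/45
  (Z=1, Y=2, X=1) weight 1/30
  (Z=1, Y=2, X=2) weight 1/30
  (Z=1, Y=2, X=3) weight 1/45
  (Z=2, Y=1, X=0) weight 1/35
  (Z=2, Y=1, X=1) weight 3/70
  (Z=2, Y=1, X=2) weight 3/70
  (Z=2, Y=1, X=3) weight 1/35
  … 4 more
Group by Y:
  weight(Y=1) = 1/7
  weight(Y=2) = 2/9
Total weight = 1/7 + 2/9 = 23/63
P(Y=1 | obs) = 1/7 / 23/63 = 9/23
P(Y=2 | obs) = 2/9 / 23/63 = 14/23
argmax = 2

argmax_v P(Y = v | obs) = 2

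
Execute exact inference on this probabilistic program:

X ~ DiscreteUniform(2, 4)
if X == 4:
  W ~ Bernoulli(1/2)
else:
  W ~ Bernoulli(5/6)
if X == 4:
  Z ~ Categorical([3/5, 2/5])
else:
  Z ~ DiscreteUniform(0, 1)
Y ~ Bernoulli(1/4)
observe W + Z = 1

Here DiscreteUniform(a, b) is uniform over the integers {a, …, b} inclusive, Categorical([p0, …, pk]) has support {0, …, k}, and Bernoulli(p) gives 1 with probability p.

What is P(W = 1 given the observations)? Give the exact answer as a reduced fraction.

P(W = 1 | obs) = 34/45

Enumerate traces; 12 have nonzero weight after conditioning:
  (X=2, W=0, Z=1, Y=0) weight 1/48
  (X=2, W=0, Z=1, Y=1) weight 1/144
  (X=2, W=1, Z=0, Y=0) weight 5/48
  (X=2, W=1, Z=0, Y=1) weight 5/144
  (X=3, W=0, Z=1, Y=0) weight 1/48
  (X=3, W=0, Z=1, Y=1) weight 1/144
  (X=3, W=1, Z=0, Y=0) weight 5/48
  (X=3, W=1, Z=0, Y=1) weight 5/144
  … 4 more
Group by W:
  weight(W=0) = 11/90
  weight(W=1) = 17/45
Total weight = 11/90 + 17/45 = 1/2
P(W=0 | obs) = 11/90 / 1/2 = 11/45
P(W=1 | obs) = 17/45 / 1/2 = 34/45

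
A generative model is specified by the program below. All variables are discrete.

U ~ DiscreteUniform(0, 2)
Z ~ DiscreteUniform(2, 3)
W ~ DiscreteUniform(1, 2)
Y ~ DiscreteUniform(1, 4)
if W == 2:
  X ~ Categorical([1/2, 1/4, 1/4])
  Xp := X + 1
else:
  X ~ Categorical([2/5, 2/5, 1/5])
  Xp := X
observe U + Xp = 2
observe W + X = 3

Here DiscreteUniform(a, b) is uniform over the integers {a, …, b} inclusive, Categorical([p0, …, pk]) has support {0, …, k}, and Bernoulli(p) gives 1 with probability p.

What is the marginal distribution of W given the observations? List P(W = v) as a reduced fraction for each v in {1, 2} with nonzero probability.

Enumerate traces; 16 have nonzero weight after conditioning:
  (U=0, Z=2, W=1, Y=1, X=2) weight 1/240
  (U=0, Z=2, W=1, Y=2, X=2) weight 1/240
  (U=0, Z=2, W=1, Y=3, X=2) weight 1/240
  (U=0, Z=2, W=1, Y=4, X=2) weight 1/240
  (U=0, Z=2, W=2, Y=1, X=1) weight 1/192
  (U=0, Z=2, W=2, Y=2, X=1) weight 1/192
  (U=0, Z=2, W=2, Y=3, X=1) weight 1/192
  (U=0, Z=2, W=2, Y=4, X=1) weight 1/192
  … 8 more
Group by W:
  weight(W=1) = 1/30
  weight(W=2) = 1/24
Total weight = 1/30 + 1/24 = 3/40
P(W=1 | obs) = 1/30 / 3/40 = 4/9
P(W=2 | obs) = 1/24 / 3/40 = 5/9

P(W=1) = 4/9, P(W=2) = 5/9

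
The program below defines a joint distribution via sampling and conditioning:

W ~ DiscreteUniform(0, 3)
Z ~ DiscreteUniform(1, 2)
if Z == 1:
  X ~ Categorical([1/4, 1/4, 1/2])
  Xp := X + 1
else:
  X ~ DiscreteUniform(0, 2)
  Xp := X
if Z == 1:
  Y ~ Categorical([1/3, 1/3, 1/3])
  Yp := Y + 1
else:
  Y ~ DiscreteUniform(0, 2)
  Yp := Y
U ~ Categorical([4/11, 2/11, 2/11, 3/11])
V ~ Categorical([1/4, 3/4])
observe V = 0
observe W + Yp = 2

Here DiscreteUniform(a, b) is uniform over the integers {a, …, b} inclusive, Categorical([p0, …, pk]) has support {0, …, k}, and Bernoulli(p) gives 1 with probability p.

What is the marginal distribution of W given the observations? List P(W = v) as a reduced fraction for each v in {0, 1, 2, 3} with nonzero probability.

P(W=0) = 2/5, P(W=1) = 2/5, P(W=2) = 1/5

Enumerate traces; 60 have nonzero weight after conditioning:
  (W=0, Z=1, X=0, Y=1, U=0, V=0) weight 1/1056
  (W=0, Z=1, X=0, Y=1, U=1, V=0) weight 1/2112
  (W=0, Z=1, X=0, Y=1, U=2, V=0) weight 1/2112
  (W=0, Z=1, X=0, Y=1, U=3, V=0) weight 1/1408
  (W=0, Z=1, X=1, Y=1, U=0, V=0) weight 1/1056
  (W=0, Z=1, X=1, Y=1, U=1, V=0) weight 1/2112
  (W=0, Z=1, X=1, Y=1, U=2, V=0) weight 1/2112
  (W=0, Z=1, X=1, Y=1, U=3, V=0) weight 1/1408
  (W=1, Z=1, X=0, Y=0, U=0, V=0) weight 1/1056
  (W=2, Z=2, X=0, Y=0, U=0, V=0) weight 1/792
  … 50 more
Group by W:
  weight(W=0) = 1/48
  weight(W=1) = 1/48
  weight(W=2) = 1/96
Total weight = 1/48 + 1/48 + 1/96 = 5/96
P(W=0 | obs) = 1/48 / 5/96 = 2/5
P(W=1 | obs) = 1/48 / 5/96 = 2/5
P(W=2 | obs) = 1/96 / 5/96 = 1/5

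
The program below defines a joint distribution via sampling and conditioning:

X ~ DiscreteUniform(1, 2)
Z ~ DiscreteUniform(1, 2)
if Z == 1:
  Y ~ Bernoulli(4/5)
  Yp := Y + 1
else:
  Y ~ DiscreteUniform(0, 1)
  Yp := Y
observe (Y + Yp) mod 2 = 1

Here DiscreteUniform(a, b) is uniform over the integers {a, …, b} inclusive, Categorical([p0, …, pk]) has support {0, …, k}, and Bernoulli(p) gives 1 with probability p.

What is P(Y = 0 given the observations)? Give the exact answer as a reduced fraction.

Enumerate traces; 4 have nonzero weight after conditioning:
  (X=1, Z=1, Y=0) weight 1/20
  (X=1, Z=1, Y=1) weight 1/5
  (X=2, Z=1, Y=0) weight 1/20
  (X=2, Z=1, Y=1) weight 1/5
Group by Y:
  weight(Y=0) = 1/10
  weight(Y=1) = 2/5
Total weight = 1/10 + 2/5 = 1/2
P(Y=0 | obs) = 1/10 / 1/2 = 1/5
P(Y=1 | obs) = 2/5 / 1/2 = 4/5

P(Y = 0 | obs) = 1/5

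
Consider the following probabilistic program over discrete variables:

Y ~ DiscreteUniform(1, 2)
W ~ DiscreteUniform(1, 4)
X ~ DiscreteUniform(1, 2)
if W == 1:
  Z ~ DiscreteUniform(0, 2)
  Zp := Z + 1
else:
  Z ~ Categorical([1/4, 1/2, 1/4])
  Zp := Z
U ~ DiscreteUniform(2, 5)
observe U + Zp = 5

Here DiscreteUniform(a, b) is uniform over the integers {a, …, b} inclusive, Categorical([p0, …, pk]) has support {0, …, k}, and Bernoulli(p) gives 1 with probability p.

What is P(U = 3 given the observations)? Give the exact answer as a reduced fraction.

P(U = 3 | obs) = 13/48

Enumerate traces; 48 have nonzero weight after conditioning:
  (Y=1, W=1, X=1, Z=0, U=4) weight 1/192
  (Y=1, W=1, X=1, Z=1, U=3) weight 1/192
  (Y=1, W=1, X=1, Z=2, U=2) weight 1/192
  (Y=1, W=1, X=2, Z=0, U=4) weight 1/192
  (Y=1, W=1, X=2, Z=1, U=3) weight 1/192
  (Y=1, W=1, X=2, Z=2, U=2) weight 1/192
  (Y=1, W=2, X=1, Z=0, U=5) weight 1/256
  (Y=1, W=2, X=1, Z=1, U=4) weight 1/128
  … 40 more
Group by U:
  weight(U=2) = 1/48
  weight(U=3) = 13/192
  weight(U=4) = 11/96
  weight(U=5) = 3/64
Total weight = 1/48 + 13/192 + 11/96 + 3/64 = 1/4
P(U=2 | obs) = 1/48 / 1/4 = 1/12
P(U=3 | obs) = 13/192 / 1/4 = 13/48
P(U=4 | obs) = 11/96 / 1/4 = 11/24
P(U=5 | obs) = 3/64 / 1/4 = 3/16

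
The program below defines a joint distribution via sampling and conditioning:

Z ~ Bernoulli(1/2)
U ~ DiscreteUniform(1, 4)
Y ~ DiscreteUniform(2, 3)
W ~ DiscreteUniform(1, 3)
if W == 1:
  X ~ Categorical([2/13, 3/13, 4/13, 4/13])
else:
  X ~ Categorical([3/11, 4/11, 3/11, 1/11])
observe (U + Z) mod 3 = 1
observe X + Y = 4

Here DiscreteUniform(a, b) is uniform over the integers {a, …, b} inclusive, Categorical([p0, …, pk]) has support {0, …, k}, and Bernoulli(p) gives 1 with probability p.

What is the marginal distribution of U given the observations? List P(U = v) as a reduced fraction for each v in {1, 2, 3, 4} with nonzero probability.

P(U=1) = 1/3, P(U=3) = 1/3, P(U=4) = 1/3

Enumerate traces; 18 have nonzero weight after conditioning:
  (Z=0, U=1, Y=2, W=1, X=2) weight 1/156
  (Z=0, U=1, Y=2, W=2, X=2) weight 1/176
  (Z=0, U=1, Y=2, W=3, X=2) weight 1/176
  (Z=0, U=1, Y=3, W=1, X=1) weight 1/208
  (Z=0, U=1, Y=3, W=2, X=1) weight 1/132
  (Z=0, U=1, Y=3, W=3, X=1) weight 1/132
  (Z=0, U=4, Y=2, W=1, X=2) weight 1/156
  (Z=0, U=4, Y=2, W=2, X=2) weight 1/176
  (Z=1, U=3, Y=2, W=1, X=2) weight 1/156
  … 9 more
Group by U:
  weight(U=1) = 259/6864
  weight(U=3) = 259/6864
  weight(U=4) = 259/6864
Total weight = 259/6864 + 259/6864 + 259/6864 = 259/2288
P(U=1 | obs) = 259/6864 / 259/2288 = 1/3
P(U=3 | obs) = 259/6864 / 259/2288 = 1/3
P(U=4 | obs) = 259/6864 / 259/2288 = 1/3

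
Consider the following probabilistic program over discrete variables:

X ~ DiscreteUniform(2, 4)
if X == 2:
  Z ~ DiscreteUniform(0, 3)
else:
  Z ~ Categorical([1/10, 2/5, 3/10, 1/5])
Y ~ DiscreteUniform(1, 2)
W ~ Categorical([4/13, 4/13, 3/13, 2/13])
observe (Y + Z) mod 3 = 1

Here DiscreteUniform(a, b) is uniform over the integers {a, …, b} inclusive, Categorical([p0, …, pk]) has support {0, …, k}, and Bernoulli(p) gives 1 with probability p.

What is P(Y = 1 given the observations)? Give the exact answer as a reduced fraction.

Enumerate traces; 36 have nonzero weight after conditioning:
  (X=2, Z=0, Y=1, W=0) weight 1/78
  (X=2, Z=0, Y=1, W=1) weight 1/78
  (X=2, Z=0, Y=1, W=2) weight 1/104
  (X=2, Z=0, Y=1, W=3) weight 1/156
  (X=2, Z=2, Y=2, W=0) weight 1/78
  (X=2, Z=2, Y=2, W=1) weight 1/78
  (X=2, Z=2, Y=2, W=2) weight 1/104
  (X=2, Z=2, Y=2, W=3) weight 1/156
  … 28 more
Group by Y:
  weight(Y=1) = 11/60
  weight(Y=2) = 17/120
Total weight = 11/60 + 17/120 = 13/40
P(Y=1 | obs) = 11/60 / 13/40 = 22/39
P(Y=2 | obs) = 17/120 / 13/40 = 17/39

P(Y = 1 | obs) = 22/39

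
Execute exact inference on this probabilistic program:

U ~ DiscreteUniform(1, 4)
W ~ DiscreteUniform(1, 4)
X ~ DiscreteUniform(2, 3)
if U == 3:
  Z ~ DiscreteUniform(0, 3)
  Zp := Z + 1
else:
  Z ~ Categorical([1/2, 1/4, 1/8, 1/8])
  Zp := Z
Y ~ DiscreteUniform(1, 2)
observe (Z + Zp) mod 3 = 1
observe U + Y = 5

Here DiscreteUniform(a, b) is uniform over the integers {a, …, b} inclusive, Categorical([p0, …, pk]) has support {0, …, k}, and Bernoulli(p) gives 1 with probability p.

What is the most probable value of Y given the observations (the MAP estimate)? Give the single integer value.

Enumerate traces; 24 have nonzero weight after conditioning:
  (U=3, W=1, X=2, Z=0, Y=2) weight 1/256
  (U=3, W=1, X=2, Z=3, Y=2) weight 1/256
  (U=3, W=1, X=3, Z=0, Y=2) weight 1/256
  (U=3, W=1, X=3, Z=3, Y=2) weight 1/256
  (U=3, W=2, X=2, Z=0, Y=2) weight 1/256
  (U=3, W=2, X=2, Z=3, Y=2) weight 1/256
  (U=3, W=2, X=3, Z=0, Y=2) weight 1/256
  (U=3, W=2, X=3, Z=3, Y=2) weight 1/256
  (U=4, W=1, X=2, Z=2, Y=1) weight 1/512
  … 15 more
Group by Y:
  weight(Y=1) = 1/64
  weight(Y=2) = 1/16
Total weight = 1/64 + 1/16 = 5/64
P(Y=1 | obs) = 1/64 / 5/64 = 1/5
P(Y=2 | obs) = 1/16 / 5/64 = 4/5
argmax = 2

argmax_v P(Y = v | obs) = 2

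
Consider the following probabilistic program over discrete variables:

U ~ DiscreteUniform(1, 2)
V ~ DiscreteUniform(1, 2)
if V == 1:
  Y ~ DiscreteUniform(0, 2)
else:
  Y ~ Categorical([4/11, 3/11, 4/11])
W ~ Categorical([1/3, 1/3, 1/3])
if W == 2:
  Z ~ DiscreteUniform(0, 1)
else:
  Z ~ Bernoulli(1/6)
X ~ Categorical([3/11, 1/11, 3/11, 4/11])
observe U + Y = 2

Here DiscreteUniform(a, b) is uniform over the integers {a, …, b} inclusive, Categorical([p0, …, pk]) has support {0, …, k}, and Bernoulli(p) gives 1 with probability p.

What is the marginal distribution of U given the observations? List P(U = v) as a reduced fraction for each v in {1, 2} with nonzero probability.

P(U=1) = 20/43, P(U=2) = 23/43

Enumerate traces; 96 have nonzero weight after conditioning:
  (U=1, V=1, Y=1, W=0, Z=0, X=0) weight 5/792
  (U=1, V=1, Y=1, W=0, Z=0, X=1) weight 5/2376
  (U=1, V=1, Y=1, W=0, Z=0, X=2) weight 5/792
  (U=1, V=1, Y=1, W=0, Z=0, X=3) weight 5/594
  (U=1, V=1, Y=1, W=0, Z=1, X=0) weight 1/792
  (U=1, V=1, Y=1, W=0, Z=1, X=1) weight 1/2376
  (U=1, V=1, Y=1, W=0, Z=1, X=2) weight 1/792
  (U=1, V=1, Y=1, W=0, Z=1, X=3) weight 1/594
  (U=2, V=1, Y=0, W=0, Z=0, X=0) weight 5/792
  … 87 more
Group by U:
  weight(U=1) = 5/33
  weight(U=2) = 23/132
Total weight = 5/33 + 23/132 = 43/132
P(U=1 | obs) = 5/33 / 43/132 = 20/43
P(U=2 | obs) = 23/132 / 43/132 = 23/43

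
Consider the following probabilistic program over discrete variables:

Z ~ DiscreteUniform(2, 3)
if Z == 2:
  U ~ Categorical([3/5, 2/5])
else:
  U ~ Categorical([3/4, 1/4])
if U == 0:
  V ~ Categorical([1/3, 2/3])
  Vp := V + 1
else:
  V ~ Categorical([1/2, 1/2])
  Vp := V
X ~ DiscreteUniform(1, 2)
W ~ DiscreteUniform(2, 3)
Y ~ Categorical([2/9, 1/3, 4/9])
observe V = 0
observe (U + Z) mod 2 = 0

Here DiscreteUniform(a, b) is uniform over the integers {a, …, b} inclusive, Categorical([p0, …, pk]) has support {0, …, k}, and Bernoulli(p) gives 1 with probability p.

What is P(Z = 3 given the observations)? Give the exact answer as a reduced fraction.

P(Z = 3 | obs) = 5/13

Enumerate traces; 24 have nonzero weight after conditioning:
  (Z=2, U=0, V=0, X=1, W=2, Y=0) weight 1/180
  (Z=2, U=0, V=0, X=1, W=2, Y=1) weight 1/120
  (Z=2, U=0, V=0, X=1, W=2, Y=2) weight 1/90
  (Z=2, U=0, V=0, X=1, W=3, Y=0) weight 1/180
  (Z=2, U=0, V=0, X=1, W=3, Y=1) weight 1/120
  (Z=2, U=0, V=0, X=1, W=3, Y=2) weight 1/90
  (Z=2, U=0, V=0, X=2, W=2, Y=0) weight 1/180
  (Z=2, U=0, V=0, X=2, W=2, Y=1) weight 1/120
  (Z=3, U=1, V=0, X=1, W=2, Y=0) weight 1/288
  … 15 more
Group by Z:
  weight(Z=2) = 1/10
  weight(Z=3) = 1/16
Total weight = 1/10 + 1/16 = 13/80
P(Z=2 | obs) = 1/10 / 13/80 = 8/13
P(Z=3 | obs) = 1/16 / 13/80 = 5/13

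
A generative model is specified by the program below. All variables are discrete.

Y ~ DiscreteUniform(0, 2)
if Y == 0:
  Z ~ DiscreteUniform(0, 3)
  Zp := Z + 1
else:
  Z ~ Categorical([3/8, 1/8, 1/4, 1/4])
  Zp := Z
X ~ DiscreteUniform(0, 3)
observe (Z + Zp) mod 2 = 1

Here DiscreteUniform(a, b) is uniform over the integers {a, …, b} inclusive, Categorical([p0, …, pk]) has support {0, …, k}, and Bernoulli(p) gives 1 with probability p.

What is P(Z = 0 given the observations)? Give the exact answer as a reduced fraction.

Enumerate traces; 16 have nonzero weight after conditioning:
  (Y=0, Z=0, X=0) weight 1/48
  (Y=0, Z=0, X=1) weight 1/48
  (Y=0, Z=0, X=2) weight 1/48
  (Y=0, Z=0, X=3) weight 1/48
  (Y=0, Z=1, X=0) weight 1/48
  (Y=0, Z=1, X=1) weight 1/48
  (Y=0, Z=1, X=2) weight 1/48
  (Y=0, Z=1, X=3) weight 1/48
  (Y=0, Z=2, X=0) weight 1/48
  (Y=0, Z=3, X=0) weight 1/48
  … 6 more
Group by Z:
  weight(Z=0) = 1/12
  weight(Z=1) = 1/12
  weight(Z=2) = 1/12
  weight(Z=3) = 1/12
Total weight = 1/12 + 1/12 + 1/12 + 1/12 = 1/3
P(Z=0 | obs) = 1/12 / 1/3 = 1/4
P(Z=1 | obs) = 1/12 / 1/3 = 1/4
P(Z=2 | obs) = 1/12 / 1/3 = 1/4
P(Z=3 | obs) = 1/12 / 1/3 = 1/4

P(Z = 0 | obs) = 1/4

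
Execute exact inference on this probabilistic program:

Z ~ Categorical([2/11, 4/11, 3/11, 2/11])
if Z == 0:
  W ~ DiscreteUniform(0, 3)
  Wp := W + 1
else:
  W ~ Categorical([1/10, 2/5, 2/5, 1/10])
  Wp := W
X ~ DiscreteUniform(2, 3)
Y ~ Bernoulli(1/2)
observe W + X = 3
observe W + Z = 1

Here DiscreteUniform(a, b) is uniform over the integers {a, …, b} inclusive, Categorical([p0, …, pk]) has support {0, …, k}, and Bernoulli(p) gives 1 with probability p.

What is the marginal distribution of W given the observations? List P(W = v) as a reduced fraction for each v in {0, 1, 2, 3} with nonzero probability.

P(W=0) = 4/9, P(W=1) = 5/9

Enumerate traces; 4 have nonzero weight after conditioning:
  (Z=0, W=1, X=2, Y=0) weight 1/88
  (Z=0, W=1, X=2, Y=1) weight 1/88
  (Z=1, W=0, X=3, Y=0) weight 1/110
  (Z=1, W=0, X=3, Y=1) weight 1/110
Group by W:
  weight(W=0) = 1/55
  weight(W=1) = 1/44
Total weight = 1/55 + 1/44 = 9/220
P(W=0 | obs) = 1/55 / 9/220 = 4/9
P(W=1 | obs) = 1/44 / 9/220 = 5/9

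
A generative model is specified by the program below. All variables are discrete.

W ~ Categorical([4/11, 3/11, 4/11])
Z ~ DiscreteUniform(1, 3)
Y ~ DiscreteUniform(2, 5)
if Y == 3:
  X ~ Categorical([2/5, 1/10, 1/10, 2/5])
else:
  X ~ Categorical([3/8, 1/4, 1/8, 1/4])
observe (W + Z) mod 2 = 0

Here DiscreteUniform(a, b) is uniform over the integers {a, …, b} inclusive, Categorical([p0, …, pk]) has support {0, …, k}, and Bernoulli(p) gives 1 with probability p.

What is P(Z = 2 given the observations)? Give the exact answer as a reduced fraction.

P(Z = 2 | obs) = 4/7

Enumerate traces; 64 have nonzero weight after conditioning:
  (W=0, Z=2, Y=2, X=0) weight 1/88
  (W=0, Z=2, Y=2, X=1) weight 1/132
  (W=0, Z=2, Y=2, X=2) weight 1/264
  (W=0, Z=2, Y=2, X=3) weight 1/132
  (W=0, Z=2, Y=3, X=0) weight 2/165
  (W=0, Z=2, Y=3, X=1) weight 1/330
  (W=0, Z=2, Y=3, X=2) weight 1/330
  (W=0, Z=2, Y=3, X=3) weight 2/165
  (W=1, Z=1, Y=2, X=0) weight 3/352
  (W=1, Z=3, Y=2, X=0) weight 3/352
  … 54 more
Group by Z:
  weight(Z=1) = 1/11
  weight(Z=2) = 8/33
  weight(Z=3) = 1/11
Total weight = 1/11 + 8/33 + 1/11 = 14/33
P(Z=1 | obs) = 1/11 / 14/33 = 3/14
P(Z=2 | obs) = 8/33 / 14/33 = 4/7
P(Z=3 | obs) = 1/11 / 14/33 = 3/14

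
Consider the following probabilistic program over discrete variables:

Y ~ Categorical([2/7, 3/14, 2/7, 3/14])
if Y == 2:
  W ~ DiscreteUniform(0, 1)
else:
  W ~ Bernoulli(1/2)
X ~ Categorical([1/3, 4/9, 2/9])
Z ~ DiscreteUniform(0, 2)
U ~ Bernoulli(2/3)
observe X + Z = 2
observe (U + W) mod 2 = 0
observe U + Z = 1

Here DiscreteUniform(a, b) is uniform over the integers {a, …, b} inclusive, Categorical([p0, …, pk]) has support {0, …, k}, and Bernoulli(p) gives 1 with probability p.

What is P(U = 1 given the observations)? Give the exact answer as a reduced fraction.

Enumerate traces; 8 have nonzero weight after conditioning:
  (Y=0, W=0, X=1, Z=1, U=0) weight 4/567
  (Y=0, W=1, X=2, Z=0, U=1) weight 4/567
  (Y=1, W=0, X=1, Z=1, U=0) weight 1/189
  (Y=1, W=1, X=2, Z=0, U=1) weight 1/189
  (Y=2, W=0, X=1, Z=1, U=0) weight 4/567
  (Y=2, W=1, X=2, Z=0, U=1) weight 4/567
  (Y=3, W=0, X=1, Z=1, U=0) weight 1/189
  (Y=3, W=1, X=2, Z=0, U=1) weight 1/189
Group by U:
  weight(U=0) = 2/81
  weight(U=1) = 2/81
Total weight = 2/81 + 2/81 = 4/81
P(U=0 | obs) = 2/81 / 4/81 = 1/2
P(U=1 | obs) = 2/81 / 4/81 = 1/2

P(U = 1 | obs) = 1/2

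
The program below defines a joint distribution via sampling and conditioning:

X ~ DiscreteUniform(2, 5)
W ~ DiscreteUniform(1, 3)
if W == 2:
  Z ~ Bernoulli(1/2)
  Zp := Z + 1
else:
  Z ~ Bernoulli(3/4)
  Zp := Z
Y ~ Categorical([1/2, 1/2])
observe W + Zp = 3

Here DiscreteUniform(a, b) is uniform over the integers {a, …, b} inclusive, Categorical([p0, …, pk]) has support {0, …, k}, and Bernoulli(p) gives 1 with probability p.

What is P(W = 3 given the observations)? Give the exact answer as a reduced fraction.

P(W = 3 | obs) = 1/3

Enumerate traces; 16 have nonzero weight after conditioning:
  (X=2, W=2, Z=0, Y=0) weight 1/48
  (X=2, W=2, Z=0, Y=1) weight 1/48
  (X=2, W=3, Z=0, Y=0) weight 1/96
  (X=2, W=3, Z=0, Y=1) weight 1/96
  (X=3, W=2, Z=0, Y=0) weight 1/48
  (X=3, W=2, Z=0, Y=1) weight 1/48
  (X=3, W=3, Z=0, Y=0) weight 1/96
  (X=3, W=3, Z=0, Y=1) weight 1/96
  … 8 more
Group by W:
  weight(W=2) = 1/6
  weight(W=3) = 1/12
Total weight = 1/6 + 1/12 = 1/4
P(W=2 | obs) = 1/6 / 1/4 = 2/3
P(W=3 | obs) = 1/12 / 1/4 = 1/3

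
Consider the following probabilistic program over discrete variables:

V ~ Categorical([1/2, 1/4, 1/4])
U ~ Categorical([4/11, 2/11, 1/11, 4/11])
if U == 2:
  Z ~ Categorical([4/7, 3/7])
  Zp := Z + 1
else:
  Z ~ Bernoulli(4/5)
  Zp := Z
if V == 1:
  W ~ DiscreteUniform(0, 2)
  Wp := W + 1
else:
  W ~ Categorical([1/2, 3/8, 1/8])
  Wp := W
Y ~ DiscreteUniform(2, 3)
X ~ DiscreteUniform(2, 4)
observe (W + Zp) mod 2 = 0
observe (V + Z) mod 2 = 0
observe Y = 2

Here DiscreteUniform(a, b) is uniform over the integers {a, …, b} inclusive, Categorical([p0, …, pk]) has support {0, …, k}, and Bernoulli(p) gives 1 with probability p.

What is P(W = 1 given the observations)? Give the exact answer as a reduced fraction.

Enumerate traces; 57 have nonzero weight after conditioning:
  (V=0, U=0, Z=0, W=0, Y=2, X=2) weight 1/330
  (V=0, U=0, Z=0, W=0, Y=2, X=3) weight 1/330
  (V=0, U=0, Z=0, W=0, Y=2, X=4) weight 1/330
  (V=0, U=0, Z=0, W=2, Y=2, X=2) weight 1/1320
  (V=0, U=0, Z=0, W=2, Y=2, X=3) weight 1/1320
  (V=0, U=0, Z=0, W=2, Y=2, X=4) weight 1/1320
  (V=0, U=1, Z=0, W=0, Y=2, X=2) weight 1/660
  (V=0, U=1, Z=0, W=0, Y=2, X=3) weight 1/660
  (V=0, U=2, Z=0, W=1, Y=2, X=2) weight 1/616
  … 48 more
Group by W:
  weight(W=0) = 1/28
  weight(W=1) = 139/3696
  weight(W=2) = 25/2464
Total weight = 1/28 + 139/3696 + 25/2464 = 617/7392
P(W=0 | obs) = 1/28 / 617/7392 = 264/617
P(W=1 | obs) = 139/3696 / 617/7392 = 278/617
P(W=2 | obs) = 25/2464 / 617/7392 = 75/617

P(W = 1 | obs) = 278/617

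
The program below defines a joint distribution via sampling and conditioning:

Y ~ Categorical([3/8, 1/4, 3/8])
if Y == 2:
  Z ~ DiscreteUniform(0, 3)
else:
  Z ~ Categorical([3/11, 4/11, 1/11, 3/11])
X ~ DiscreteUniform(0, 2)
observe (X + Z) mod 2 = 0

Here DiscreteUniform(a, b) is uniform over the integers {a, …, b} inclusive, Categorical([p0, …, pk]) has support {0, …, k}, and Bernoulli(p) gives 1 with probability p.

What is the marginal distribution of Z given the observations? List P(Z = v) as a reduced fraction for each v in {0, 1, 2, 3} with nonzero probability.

Enumerate traces; 18 have nonzero weight after conditioning:
  (Y=0, Z=0, X=0) weight 3/88
  (Y=0, Z=0, X=2) weight 3/88
  (Y=0, Z=1, X=1) weight 1/22
  (Y=0, Z=2, X=0) weight 1/88
  (Y=0, Z=2, X=2) weight 1/88
  (Y=0, Z=3, X=1) weight 3/88
  (Y=1, Z=0, X=0) weight 1/44
  (Y=1, Z=0, X=2) weight 1/44
  … 10 more
Group by Z:
  weight(Z=0) = 31/176
  weight(Z=1) = 113/1056
  weight(Z=2) = 53/528
  weight(Z=3) = 31/352
Total weight = 31/176 + 113/1056 + 53/528 + 31/352 = 83/176
P(Z=0 | obs) = 31/176 / 83/176 = 31/83
P(Z=1 | obs) = 113/1056 / 83/176 = 113/498
P(Z=2 | obs) = 53/528 / 83/176 = 53/249
P(Z=3 | obs) = 31/352 / 83/176 = 31/166

P(Z=0) = 31/83, P(Z=1) = 113/498, P(Z=2) = 53/249, P(Z=3) = 31/166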